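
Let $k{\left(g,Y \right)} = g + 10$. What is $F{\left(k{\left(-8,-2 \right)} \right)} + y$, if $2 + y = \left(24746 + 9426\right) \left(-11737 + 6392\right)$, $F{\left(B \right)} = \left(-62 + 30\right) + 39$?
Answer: $-182649335$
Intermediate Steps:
$k{\left(g,Y \right)} = 10 + g$
$F{\left(B \right)} = 7$ ($F{\left(B \right)} = -32 + 39 = 7$)
$y = -182649342$ ($y = -2 + \left(24746 + 9426\right) \left(-11737 + 6392\right) = -2 + 34172 \left(-5345\right) = -2 - 182649340 = -182649342$)
$F{\left(k{\left(-8,-2 \right)} \right)} + y = 7 - 182649342 = -182649335$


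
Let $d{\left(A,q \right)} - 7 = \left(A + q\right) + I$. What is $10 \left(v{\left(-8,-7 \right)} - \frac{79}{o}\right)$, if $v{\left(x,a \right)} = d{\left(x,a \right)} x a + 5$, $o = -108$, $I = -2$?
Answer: $- \frac{299305}{54} \approx -5542.7$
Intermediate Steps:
$d{\left(A,q \right)} = 5 + A + q$ ($d{\left(A,q \right)} = 7 - \left(2 - A - q\right) = 7 + \left(-2 + A + q\right) = 5 + A + q$)
$v{\left(x,a \right)} = 5 + a x \left(5 + a + x\right)$ ($v{\left(x,a \right)} = \left(5 + x + a\right) x a + 5 = \left(5 + a + x\right) x a + 5 = x \left(5 + a + x\right) a + 5 = a x \left(5 + a + x\right) + 5 = 5 + a x \left(5 + a + x\right)$)
$10 \left(v{\left(-8,-7 \right)} - \frac{79}{o}\right) = 10 \left(\left(5 - - 56 \left(5 - 7 - 8\right)\right) - \frac{79}{-108}\right) = 10 \left(\left(5 - \left(-56\right) \left(-10\right)\right) - - \frac{79}{108}\right) = 10 \left(\left(5 - 560\right) + \frac{79}{108}\right) = 10 \left(-555 + \frac{79}{108}\right) = 10 \left(- \frac{59861}{108}\right) = - \frac{299305}{54}$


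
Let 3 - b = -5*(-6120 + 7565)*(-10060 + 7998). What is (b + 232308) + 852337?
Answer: -13813302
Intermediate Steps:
b = -14897947 (b = 3 - (-5)*(-6120 + 7565)*(-10060 + 7998) = 3 - (-5)*1445*(-2062) = 3 - (-5)*(-2979590) = 3 - 1*14897950 = 3 - 14897950 = -14897947)
(b + 232308) + 852337 = (-14897947 + 232308) + 852337 = -14665639 + 852337 = -13813302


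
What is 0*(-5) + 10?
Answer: 10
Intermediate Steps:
0*(-5) + 10 = 0 + 10 = 10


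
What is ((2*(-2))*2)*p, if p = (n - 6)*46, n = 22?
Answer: -5888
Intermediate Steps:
p = 736 (p = (22 - 6)*46 = 16*46 = 736)
((2*(-2))*2)*p = ((2*(-2))*2)*736 = -4*2*736 = -8*736 = -5888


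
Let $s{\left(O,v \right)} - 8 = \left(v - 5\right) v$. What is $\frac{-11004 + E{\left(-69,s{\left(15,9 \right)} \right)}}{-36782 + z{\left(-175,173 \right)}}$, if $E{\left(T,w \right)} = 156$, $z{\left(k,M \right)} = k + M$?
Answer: $\frac{678}{2299} \approx 0.29491$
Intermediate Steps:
$z{\left(k,M \right)} = M + k$
$s{\left(O,v \right)} = 8 + v \left(-5 + v\right)$ ($s{\left(O,v \right)} = 8 + \left(v - 5\right) v = 8 + \left(-5 + v\right) v = 8 + v \left(-5 + v\right)$)
$\frac{-11004 + E{\left(-69,s{\left(15,9 \right)} \right)}}{-36782 + z{\left(-175,173 \right)}} = \frac{-11004 + 156}{-36782 + \left(173 - 175\right)} = - \frac{10848}{-36782 - 2} = - \frac{10848}{-36784} = \left(-10848\right) \left(- \frac{1}{36784}\right) = \frac{678}{2299}$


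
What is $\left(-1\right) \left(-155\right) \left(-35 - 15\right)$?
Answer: $-7750$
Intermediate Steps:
$\left(-1\right) \left(-155\right) \left(-35 - 15\right) = 155 \left(-50\right) = -7750$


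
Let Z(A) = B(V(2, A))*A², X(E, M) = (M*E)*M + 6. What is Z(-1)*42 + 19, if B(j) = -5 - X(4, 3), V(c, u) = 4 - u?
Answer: -1955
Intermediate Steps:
X(E, M) = 6 + E*M² (X(E, M) = (E*M)*M + 6 = E*M² + 6 = 6 + E*M²)
B(j) = -47 (B(j) = -5 - (6 + 4*3²) = -5 - (6 + 4*9) = -5 - (6 + 36) = -5 - 1*42 = -5 - 42 = -47)
Z(A) = -47*A²
Z(-1)*42 + 19 = -47*(-1)²*42 + 19 = -47*1*42 + 19 = -47*42 + 19 = -1974 + 19 = -1955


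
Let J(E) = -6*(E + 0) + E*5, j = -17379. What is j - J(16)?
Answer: -17363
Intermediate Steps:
J(E) = -E (J(E) = -6*E + 5*E = -E)
j - J(16) = -17379 - (-1)*16 = -17379 - 1*(-16) = -17379 + 16 = -17363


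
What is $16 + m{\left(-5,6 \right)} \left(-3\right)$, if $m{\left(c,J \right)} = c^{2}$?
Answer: $-59$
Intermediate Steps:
$16 + m{\left(-5,6 \right)} \left(-3\right) = 16 + \left(-5\right)^{2} \left(-3\right) = 16 + 25 \left(-3\right) = 16 - 75 = -59$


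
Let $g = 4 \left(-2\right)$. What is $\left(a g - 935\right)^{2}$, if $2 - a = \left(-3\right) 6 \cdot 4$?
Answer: $2331729$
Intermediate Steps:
$a = 74$ ($a = 2 - \left(-3\right) 6 \cdot 4 = 2 - \left(-18\right) 4 = 2 - -72 = 2 + 72 = 74$)
$g = -8$
$\left(a g - 935\right)^{2} = \left(74 \left(-8\right) - 935\right)^{2} = \left(-592 - 935\right)^{2} = \left(-1527\right)^{2} = 2331729$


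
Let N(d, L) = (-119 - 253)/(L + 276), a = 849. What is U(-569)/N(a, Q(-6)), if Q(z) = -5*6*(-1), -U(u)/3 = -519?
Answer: -79407/62 ≈ -1280.8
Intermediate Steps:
U(u) = 1557 (U(u) = -3*(-519) = 1557)
Q(z) = 30 (Q(z) = -30*(-1) = 30)
N(d, L) = -372/(276 + L)
U(-569)/N(a, Q(-6)) = 1557/((-372/(276 + 30))) = 1557/((-372/306)) = 1557/((-372*1/306)) = 1557/(-62/51) = 1557*(-51/62) = -79407/62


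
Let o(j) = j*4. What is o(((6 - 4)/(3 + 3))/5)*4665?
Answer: 1244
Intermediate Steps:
o(j) = 4*j
o(((6 - 4)/(3 + 3))/5)*4665 = (4*(((6 - 4)/(3 + 3))/5))*4665 = (4*((2/6)*(⅕)))*4665 = (4*((2*(⅙))*(⅕)))*4665 = (4*((⅓)*(⅕)))*4665 = (4*(1/15))*4665 = (4/15)*4665 = 1244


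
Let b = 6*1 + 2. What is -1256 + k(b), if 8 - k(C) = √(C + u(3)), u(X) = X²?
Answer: -1248 - √17 ≈ -1252.1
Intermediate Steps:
b = 8 (b = 6 + 2 = 8)
k(C) = 8 - √(9 + C) (k(C) = 8 - √(C + 3²) = 8 - √(C + 9) = 8 - √(9 + C))
-1256 + k(b) = -1256 + (8 - √(9 + 8)) = -1256 + (8 - √17) = -1248 - √17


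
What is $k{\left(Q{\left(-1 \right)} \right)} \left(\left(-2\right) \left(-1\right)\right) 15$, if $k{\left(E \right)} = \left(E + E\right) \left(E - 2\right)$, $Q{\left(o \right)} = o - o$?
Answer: $0$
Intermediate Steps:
$Q{\left(o \right)} = 0$
$k{\left(E \right)} = 2 E \left(-2 + E\right)$
$k{\left(Q{\left(-1 \right)} \right)} \left(\left(-2\right) \left(-1\right)\right) 15 = 2 \cdot 0 \left(-2 + 0\right) \left(\left(-2\right) \left(-1\right)\right) 15 = 2 \cdot 0 \left(-2\right) 2 \cdot 15 = 0 \cdot 2 \cdot 15 = 0 \cdot 15 = 0$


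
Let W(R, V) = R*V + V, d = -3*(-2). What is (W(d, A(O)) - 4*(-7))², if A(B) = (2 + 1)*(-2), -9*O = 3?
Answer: 196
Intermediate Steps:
O = -⅓ (O = -⅑*3 = -⅓ ≈ -0.33333)
d = 6
A(B) = -6 (A(B) = 3*(-2) = -6)
W(R, V) = V + R*V
(W(d, A(O)) - 4*(-7))² = (-6*(1 + 6) - 4*(-7))² = (-6*7 + 28)² = (-42 + 28)² = (-14)² = 196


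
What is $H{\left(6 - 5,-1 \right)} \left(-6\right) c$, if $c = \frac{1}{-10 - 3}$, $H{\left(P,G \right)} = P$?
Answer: $\frac{6}{13} \approx 0.46154$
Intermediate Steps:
$c = - \frac{1}{13}$ ($c = \frac{1}{-13} = - \frac{1}{13} \approx -0.076923$)
$H{\left(6 - 5,-1 \right)} \left(-6\right) c = \left(6 - 5\right) \left(-6\right) \left(- \frac{1}{13}\right) = 1 \left(-6\right) \left(- \frac{1}{13}\right) = \left(-6\right) \left(- \frac{1}{13}\right) = \frac{6}{13}$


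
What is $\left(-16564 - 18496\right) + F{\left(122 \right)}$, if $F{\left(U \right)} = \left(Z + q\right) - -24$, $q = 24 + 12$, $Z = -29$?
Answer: $-35029$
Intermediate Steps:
$q = 36$
$F{\left(U \right)} = 31$ ($F{\left(U \right)} = \left(-29 + 36\right) - -24 = 7 + 24 = 31$)
$\left(-16564 - 18496\right) + F{\left(122 \right)} = \left(-16564 - 18496\right) + 31 = -35060 + 31 = -35029$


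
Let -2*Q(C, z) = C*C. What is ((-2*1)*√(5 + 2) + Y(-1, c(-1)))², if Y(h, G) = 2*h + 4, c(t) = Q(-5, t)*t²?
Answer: 32 - 8*√7 ≈ 10.834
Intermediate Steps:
Q(C, z) = -C²/2 (Q(C, z) = -C*C/2 = -C²/2)
c(t) = -25*t²/2 (c(t) = (-½*(-5)²)*t² = (-½*25)*t² = -25*t²/2)
Y(h, G) = 4 + 2*h
((-2*1)*√(5 + 2) + Y(-1, c(-1)))² = ((-2*1)*√(5 + 2) + (4 + 2*(-1)))² = (-2*√7 + (4 - 2))² = (-2*√7 + 2)² = (2 - 2*√7)²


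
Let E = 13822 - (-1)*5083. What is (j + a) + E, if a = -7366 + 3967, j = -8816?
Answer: 6690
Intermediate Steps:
a = -3399
E = 18905 (E = 13822 - 1*(-5083) = 13822 + 5083 = 18905)
(j + a) + E = (-8816 - 3399) + 18905 = -12215 + 18905 = 6690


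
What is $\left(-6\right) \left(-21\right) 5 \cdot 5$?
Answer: $3150$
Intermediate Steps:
$\left(-6\right) \left(-21\right) 5 \cdot 5 = 126 \cdot 25 = 3150$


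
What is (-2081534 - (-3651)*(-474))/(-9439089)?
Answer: 3812108/9439089 ≈ 0.40386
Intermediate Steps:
(-2081534 - (-3651)*(-474))/(-9439089) = (-2081534 - 1*1730574)*(-1/9439089) = (-2081534 - 1730574)*(-1/9439089) = -3812108*(-1/9439089) = 3812108/9439089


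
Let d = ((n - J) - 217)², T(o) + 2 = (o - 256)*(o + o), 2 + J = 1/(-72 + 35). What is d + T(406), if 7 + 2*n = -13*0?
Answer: 928337737/5476 ≈ 1.6953e+5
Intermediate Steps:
J = -75/37 (J = -2 + 1/(-72 + 35) = -2 + 1/(-37) = -2 - 1/37 = -75/37 ≈ -2.0270)
n = -7/2 (n = -7/2 + (-13*0)/2 = -7/2 + (½)*0 = -7/2 + 0 = -7/2 ≈ -3.5000)
T(o) = -2 + 2*o*(-256 + o) (T(o) = -2 + (o - 256)*(o + o) = -2 + (-256 + o)*(2*o) = -2 + 2*o*(-256 + o))
d = 261371889/5476 (d = ((-7/2 - 1*(-75/37)) - 217)² = ((-7/2 + 75/37) - 217)² = (-109/74 - 217)² = (-16167/74)² = 261371889/5476 ≈ 47730.)
d + T(406) = 261371889/5476 + (-2 - 512*406 + 2*406²) = 261371889/5476 + (-2 - 207872 + 2*164836) = 261371889/5476 + (-2 - 207872 + 329672) = 261371889/5476 + 121798 = 928337737/5476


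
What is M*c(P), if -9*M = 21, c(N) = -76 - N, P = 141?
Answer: 1519/3 ≈ 506.33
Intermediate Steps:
M = -7/3 (M = -1/9*21 = -7/3 ≈ -2.3333)
M*c(P) = -7*(-76 - 1*141)/3 = -7*(-76 - 141)/3 = -7/3*(-217) = 1519/3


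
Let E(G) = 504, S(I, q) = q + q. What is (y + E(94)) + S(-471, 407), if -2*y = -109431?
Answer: 112067/2 ≈ 56034.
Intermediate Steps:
y = 109431/2 (y = -½*(-109431) = 109431/2 ≈ 54716.)
S(I, q) = 2*q
(y + E(94)) + S(-471, 407) = (109431/2 + 504) + 2*407 = 110439/2 + 814 = 112067/2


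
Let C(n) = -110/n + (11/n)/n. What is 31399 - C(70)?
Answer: 153862789/4900 ≈ 31401.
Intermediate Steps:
C(n) = -110/n + 11/n²
31399 - C(70) = 31399 - 11*(1 - 10*70)/70² = 31399 - 11*(1 - 700)/4900 = 31399 - 11*(-699)/4900 = 31399 - 1*(-7689/4900) = 31399 + 7689/4900 = 153862789/4900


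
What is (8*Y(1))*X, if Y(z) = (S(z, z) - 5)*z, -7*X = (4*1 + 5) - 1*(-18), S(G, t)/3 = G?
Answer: 432/7 ≈ 61.714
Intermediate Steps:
S(G, t) = 3*G
X = -27/7 (X = -((4*1 + 5) - 1*(-18))/7 = -((4 + 5) + 18)/7 = -(9 + 18)/7 = -1/7*27 = -27/7 ≈ -3.8571)
Y(z) = z*(-5 + 3*z) (Y(z) = (3*z - 5)*z = (-5 + 3*z)*z = z*(-5 + 3*z))
(8*Y(1))*X = (8*(1*(-5 + 3*1)))*(-27/7) = (8*(1*(-5 + 3)))*(-27/7) = (8*(1*(-2)))*(-27/7) = (8*(-2))*(-27/7) = -16*(-27/7) = 432/7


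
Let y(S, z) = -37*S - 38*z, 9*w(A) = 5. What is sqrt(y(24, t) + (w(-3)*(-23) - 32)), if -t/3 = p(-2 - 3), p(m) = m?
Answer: 5*I*sqrt(541)/3 ≈ 38.766*I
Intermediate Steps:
w(A) = 5/9 (w(A) = (1/9)*5 = 5/9)
t = 15 (t = -3*(-2 - 3) = -3*(-5) = 15)
y(S, z) = -38*z - 37*S
sqrt(y(24, t) + (w(-3)*(-23) - 32)) = sqrt((-38*15 - 37*24) + ((5/9)*(-23) - 32)) = sqrt((-570 - 888) + (-115/9 - 32)) = sqrt(-1458 - 403/9) = sqrt(-13525/9) = 5*I*sqrt(541)/3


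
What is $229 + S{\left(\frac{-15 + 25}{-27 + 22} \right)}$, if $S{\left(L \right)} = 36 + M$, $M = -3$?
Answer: $262$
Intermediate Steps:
$S{\left(L \right)} = 33$ ($S{\left(L \right)} = 36 - 3 = 33$)
$229 + S{\left(\frac{-15 + 25}{-27 + 22} \right)} = 229 + 33 = 262$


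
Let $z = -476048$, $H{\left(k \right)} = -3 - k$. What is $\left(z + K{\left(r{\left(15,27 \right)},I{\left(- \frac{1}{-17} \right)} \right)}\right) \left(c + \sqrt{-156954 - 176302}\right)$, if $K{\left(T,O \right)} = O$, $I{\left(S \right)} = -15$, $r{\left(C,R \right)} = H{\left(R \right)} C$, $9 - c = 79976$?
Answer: $38069329921 - 952126 i \sqrt{83314} \approx 3.8069 \cdot 10^{10} - 2.7482 \cdot 10^{8} i$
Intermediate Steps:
$c = -79967$ ($c = 9 - 79976 = -79967$)
$r{\left(C,R \right)} = C \left(-3 - R\right)$ ($r{\left(C,R \right)} = \left(-3 - R\right) C = C \left(-3 - R\right)$)
$\left(z + K{\left(r{\left(15,27 \right)},I{\left(- \frac{1}{-17} \right)} \right)}\right) \left(c + \sqrt{-156954 - 176302}\right) = \left(-476048 - 15\right) \left(-79967 + \sqrt{-156954 - 176302}\right) = - 476063 \left(-79967 + \sqrt{-333256}\right) = - 476063 \left(-79967 + 2 i \sqrt{83314}\right) = 38069329921 - 952126 i \sqrt{83314}$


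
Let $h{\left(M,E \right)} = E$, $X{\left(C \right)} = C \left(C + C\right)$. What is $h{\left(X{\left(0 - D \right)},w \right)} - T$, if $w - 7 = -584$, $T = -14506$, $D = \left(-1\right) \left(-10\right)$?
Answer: $13929$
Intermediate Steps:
$D = 10$
$X{\left(C \right)} = 2 C^{2}$ ($X{\left(C \right)} = C 2 C = 2 C^{2}$)
$w = -577$ ($w = 7 - 584 = -577$)
$h{\left(X{\left(0 - D \right)},w \right)} - T = -577 - -14506 = -577 + 14506 = 13929$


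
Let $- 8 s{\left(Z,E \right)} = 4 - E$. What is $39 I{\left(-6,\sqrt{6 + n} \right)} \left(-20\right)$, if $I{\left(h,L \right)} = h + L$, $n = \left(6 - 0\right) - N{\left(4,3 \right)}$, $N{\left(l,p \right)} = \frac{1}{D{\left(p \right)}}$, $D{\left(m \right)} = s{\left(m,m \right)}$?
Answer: $4680 - 1560 \sqrt{5} \approx 1191.7$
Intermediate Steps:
$s{\left(Z,E \right)} = - \frac{1}{2} + \frac{E}{8}$ ($s{\left(Z,E \right)} = - \frac{4 - E}{8} = - \frac{1}{2} + \frac{E}{8}$)
$D{\left(m \right)} = - \frac{1}{2} + \frac{m}{8}$
$N{\left(l,p \right)} = \frac{1}{- \frac{1}{2} + \frac{p}{8}}$
$n = 14$ ($n = \left(6 - 0\right) - \frac{8}{-4 + 3} = \left(6 + 0\right) - \frac{8}{-1} = 6 - 8 \left(-1\right) = 6 - -8 = 6 + 8 = 14$)
$I{\left(h,L \right)} = L + h$
$39 I{\left(-6,\sqrt{6 + n} \right)} \left(-20\right) = 39 \left(\sqrt{6 + 14} - 6\right) \left(-20\right) = 39 \left(\sqrt{20} - 6\right) \left(-20\right) = 39 \left(2 \sqrt{5} - 6\right) \left(-20\right) = 39 \left(-6 + 2 \sqrt{5}\right) \left(-20\right) = \left(-234 + 78 \sqrt{5}\right) \left(-20\right) = 4680 - 1560 \sqrt{5}$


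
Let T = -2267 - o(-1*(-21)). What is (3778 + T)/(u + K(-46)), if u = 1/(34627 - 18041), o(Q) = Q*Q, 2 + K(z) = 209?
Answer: 17747020/3433303 ≈ 5.1691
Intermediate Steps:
K(z) = 207 (K(z) = -2 + 209 = 207)
o(Q) = Q**2
u = 1/16586 ≈ 6.0292e-5
T = -2708 (T = -2267 - (-1*(-21))**2 = -2267 - 1*21**2 = -2267 - 1*441 = -2267 - 441 = -2708)
(3778 + T)/(u + K(-46)) = (3778 - 2708)/(1/16586 + 207) = 1070/(3433303/16586) = 1070*(16586/3433303) = 17747020/3433303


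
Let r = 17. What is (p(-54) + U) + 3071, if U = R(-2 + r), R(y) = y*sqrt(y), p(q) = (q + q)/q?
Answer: 3073 + 15*sqrt(15) ≈ 3131.1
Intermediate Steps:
p(q) = 2 (p(q) = (2*q)/q = 2)
R(y) = y**(3/2)
U = 15*sqrt(15) (U = (-2 + 17)**(3/2) = 15**(3/2) = 15*sqrt(15) ≈ 58.095)
(p(-54) + U) + 3071 = (2 + 15*sqrt(15)) + 3071 = 3073 + 15*sqrt(15)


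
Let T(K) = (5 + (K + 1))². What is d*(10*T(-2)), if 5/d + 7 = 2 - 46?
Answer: -800/51 ≈ -15.686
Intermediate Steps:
T(K) = (6 + K)² (T(K) = (5 + (1 + K))² = (6 + K)²)
d = -5/51 (d = 5/(-7 + (2 - 46)) = 5/(-7 - 44) = 5/(-51) = 5*(-1/51) = -5/51 ≈ -0.098039)
d*(10*T(-2)) = -50*(6 - 2)²/51 = -50*4²/51 = -50*16/51 = -5/51*160 = -800/51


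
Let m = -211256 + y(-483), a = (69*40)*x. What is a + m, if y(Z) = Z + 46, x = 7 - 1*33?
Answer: -283453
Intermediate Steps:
x = -26 (x = 7 - 33 = -26)
y(Z) = 46 + Z
a = -71760 (a = (69*40)*(-26) = 2760*(-26) = -71760)
m = -211693 (m = -211256 + (46 - 483) = -211256 - 437 = -211693)
a + m = -71760 - 211693 = -283453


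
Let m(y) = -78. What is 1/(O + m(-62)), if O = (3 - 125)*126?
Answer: -1/15450 ≈ -6.4725e-5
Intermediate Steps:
O = -15372 (O = -122*126 = -15372)
1/(O + m(-62)) = 1/(-15372 - 78) = 1/(-15450) = -1/15450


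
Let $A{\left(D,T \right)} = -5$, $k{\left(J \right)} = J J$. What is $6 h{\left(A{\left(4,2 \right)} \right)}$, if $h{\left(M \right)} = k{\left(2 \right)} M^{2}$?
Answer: $600$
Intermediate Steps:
$k{\left(J \right)} = J^{2}$
$h{\left(M \right)} = 4 M^{2}$ ($h{\left(M \right)} = 2^{2} M^{2} = 4 M^{2}$)
$6 h{\left(A{\left(4,2 \right)} \right)} = 6 \cdot 4 \left(-5\right)^{2} = 6 \cdot 4 \cdot 25 = 6 \cdot 100 = 600$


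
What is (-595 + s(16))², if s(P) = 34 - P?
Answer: 332929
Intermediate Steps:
(-595 + s(16))² = (-595 + (34 - 1*16))² = (-595 + (34 - 16))² = (-595 + 18)² = (-577)² = 332929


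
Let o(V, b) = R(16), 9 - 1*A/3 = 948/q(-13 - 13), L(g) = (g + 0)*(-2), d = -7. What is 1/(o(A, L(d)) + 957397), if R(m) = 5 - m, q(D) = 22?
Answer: 1/957386 ≈ 1.0445e-6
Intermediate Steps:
L(g) = -2*g (L(g) = g*(-2) = -2*g)
A = -1125/11 (A = 27 - 2844/22 = 27 - 3*474/11 = 27 - 1422/11 = -1125/11 ≈ -102.27)
o(V, b) = -11 (o(V, b) = 5 - 1*16 = 5 - 16 = -11)
1/(o(A, L(d)) + 957397) = 1/(-11 + 957397) = 1/957386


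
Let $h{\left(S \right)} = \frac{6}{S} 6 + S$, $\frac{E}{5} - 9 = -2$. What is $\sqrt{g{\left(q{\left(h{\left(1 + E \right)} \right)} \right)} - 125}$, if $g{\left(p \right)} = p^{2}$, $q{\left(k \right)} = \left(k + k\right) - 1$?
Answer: $2 \sqrt{1301} \approx 72.139$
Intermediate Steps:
$E = 35$ ($E = 45 + 5 \left(-2\right) = 45 - 10 = 35$)
$h{\left(S \right)} = S + \frac{36}{S}$ ($h{\left(S \right)} = \frac{36}{S} + S = S + \frac{36}{S}$)
$q{\left(k \right)} = -1 + 2 k$ ($q{\left(k \right)} = 2 k - 1 = -1 + 2 k$)
$\sqrt{g{\left(q{\left(h{\left(1 + E \right)} \right)} \right)} - 125} = \sqrt{\left(-1 + 2 \left(\left(1 + 35\right) + \frac{36}{1 + 35}\right)\right)^{2} - 125} = \sqrt{\left(-1 + 2 \left(36 + \frac{36}{36}\right)\right)^{2} - 125} = \sqrt{\left(-1 + 2 \left(36 + 36 \cdot \frac{1}{36}\right)\right)^{2} - 125} = \sqrt{\left(-1 + 2 \left(36 + 1\right)\right)^{2} - 125} = \sqrt{\left(-1 + 2 \cdot 37\right)^{2} - 125} = \sqrt{\left(-1 + 74\right)^{2} - 125} = \sqrt{73^{2} - 125} = \sqrt{5329 - 125} = \sqrt{5204} = 2 \sqrt{1301}$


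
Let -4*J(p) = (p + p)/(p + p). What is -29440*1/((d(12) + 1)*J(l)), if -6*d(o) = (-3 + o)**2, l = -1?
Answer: -47104/5 ≈ -9420.8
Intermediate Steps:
J(p) = -1/4 (J(p) = -(p + p)/(4*(p + p)) = -2*p/(4*(2*p)) = -2*p*1/(2*p)/4 = -1/4*1 = -1/4)
d(o) = -(-3 + o)**2/6
-29440*1/((d(12) + 1)*J(l)) = -29440*(-4/(-(-3 + 12)**2/6 + 1)) = -29440*(-4/(-1/6*9**2 + 1)) = -29440*(-4/(-1/6*81 + 1)) = -29440*(-4/(-27/2 + 1)) = -29440/((-25/2*(-1/4))) = -29440/25/8 = -29440*8/25 = -47104/5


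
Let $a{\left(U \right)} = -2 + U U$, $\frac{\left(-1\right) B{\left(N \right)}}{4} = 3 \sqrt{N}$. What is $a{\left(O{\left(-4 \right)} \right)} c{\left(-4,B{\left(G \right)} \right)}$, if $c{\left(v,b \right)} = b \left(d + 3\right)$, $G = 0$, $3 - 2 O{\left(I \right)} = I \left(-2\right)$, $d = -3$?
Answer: $0$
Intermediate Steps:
$O{\left(I \right)} = \frac{3}{2} + I$ ($O{\left(I \right)} = \frac{3}{2} - \frac{I \left(-2\right)}{2} = \frac{3}{2} - \frac{\left(-2\right) I}{2} = \frac{3}{2} + I$)
$B{\left(N \right)} = - 12 \sqrt{N}$ ($B{\left(N \right)} = - 4 \cdot 3 \sqrt{N} = - 12 \sqrt{N}$)
$a{\left(U \right)} = -2 + U^{2}$
$c{\left(v,b \right)} = 0$ ($c{\left(v,b \right)} = b \left(-3 + 3\right) = b 0 = 0$)
$a{\left(O{\left(-4 \right)} \right)} c{\left(-4,B{\left(G \right)} \right)} = \left(-2 + \left(\frac{3}{2} - 4\right)^{2}\right) 0 = \left(-2 + \left(- \frac{5}{2}\right)^{2}\right) 0 = \left(-2 + \frac{25}{4}\right) 0 = \frac{17}{4} \cdot 0 = 0$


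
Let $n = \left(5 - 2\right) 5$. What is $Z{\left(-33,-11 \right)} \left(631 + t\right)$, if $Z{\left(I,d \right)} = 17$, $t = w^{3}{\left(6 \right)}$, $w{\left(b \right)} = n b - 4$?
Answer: $10823679$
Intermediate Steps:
$n = 15$ ($n = 3 \cdot 5 = 15$)
$w{\left(b \right)} = -4 + 15 b$ ($w{\left(b \right)} = 15 b - 4 = -4 + 15 b$)
$t = 636056$ ($t = \left(-4 + 15 \cdot 6\right)^{3} = \left(-4 + 90\right)^{3} = 86^{3} = 636056$)
$Z{\left(-33,-11 \right)} \left(631 + t\right) = 17 \left(631 + 636056\right) = 17 \cdot 636687 = 10823679$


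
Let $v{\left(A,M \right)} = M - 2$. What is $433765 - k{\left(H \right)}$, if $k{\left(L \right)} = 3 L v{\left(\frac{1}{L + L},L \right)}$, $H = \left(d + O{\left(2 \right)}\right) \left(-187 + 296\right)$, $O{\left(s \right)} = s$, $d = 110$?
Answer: $-446598779$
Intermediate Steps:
$v{\left(A,M \right)} = -2 + M$ ($v{\left(A,M \right)} = M - 2 = -2 + M$)
$H = 12208$ ($H = \left(110 + 2\right) \left(-187 + 296\right) = 112 \cdot 109 = 12208$)
$k{\left(L \right)} = 3 L \left(-2 + L\right)$
$433765 - k{\left(H \right)} = 433765 - 3 \cdot 12208 \left(-2 + 12208\right) = 433765 - 3 \cdot 12208 \cdot 12206 = 433765 - 447032544 = -446598779$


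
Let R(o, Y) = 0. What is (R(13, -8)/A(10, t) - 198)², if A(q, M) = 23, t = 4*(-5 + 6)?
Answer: 39204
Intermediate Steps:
t = 4 (t = 4*1 = 4)
(R(13, -8)/A(10, t) - 198)² = (0/23 - 198)² = (0*(1/23) - 198)² = (0 - 198)² = (-198)² = 39204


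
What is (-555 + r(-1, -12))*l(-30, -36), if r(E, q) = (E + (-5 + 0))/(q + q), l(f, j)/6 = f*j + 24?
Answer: -3674664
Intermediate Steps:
l(f, j) = 144 + 6*f*j (l(f, j) = 6*(f*j + 24) = 6*(24 + f*j) = 144 + 6*f*j)
r(E, q) = (-5 + E)/(2*q) (r(E, q) = (E - 5)/((2*q)) = (-5 + E)*(1/(2*q)) = (-5 + E)/(2*q))
(-555 + r(-1, -12))*l(-30, -36) = (-555 + (1/2)*(-5 - 1)/(-12))*(144 + 6*(-30)*(-36)) = (-555 + (1/2)*(-1/12)*(-6))*(144 + 6480) = (-555 + 1/4)*6624 = -2219/4*6624 = -3674664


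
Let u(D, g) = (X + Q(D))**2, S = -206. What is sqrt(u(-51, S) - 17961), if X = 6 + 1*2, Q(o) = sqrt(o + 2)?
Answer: sqrt(-17946 + 112*I) ≈ 0.418 + 133.96*I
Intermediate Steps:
Q(o) = sqrt(2 + o)
X = 8 (X = 6 + 2 = 8)
u(D, g) = (8 + sqrt(2 + D))**2
sqrt(u(-51, S) - 17961) = sqrt((8 + sqrt(2 - 51))**2 - 17961) = sqrt((8 + sqrt(-49))**2 - 17961) = sqrt((8 + 7*I)**2 - 17961) = sqrt(-17961 + (8 + 7*I)**2)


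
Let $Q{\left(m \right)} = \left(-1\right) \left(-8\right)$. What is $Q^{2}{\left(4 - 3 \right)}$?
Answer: $64$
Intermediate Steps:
$Q{\left(m \right)} = 8$
$Q^{2}{\left(4 - 3 \right)} = 8^{2} = 64$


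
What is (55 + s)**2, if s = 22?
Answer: 5929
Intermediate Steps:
(55 + s)**2 = (55 + 22)**2 = 77**2 = 5929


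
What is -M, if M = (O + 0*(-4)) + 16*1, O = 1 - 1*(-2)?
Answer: -19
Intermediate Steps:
O = 3 (O = 1 + 2 = 3)
M = 19 (M = (3 + 0*(-4)) + 16*1 = (3 + 0) + 16 = 3 + 16 = 19)
-M = -1*19 = -19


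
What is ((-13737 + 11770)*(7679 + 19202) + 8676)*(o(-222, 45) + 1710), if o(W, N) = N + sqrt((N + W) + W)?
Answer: -92780270505 - 52866251*I*sqrt(399) ≈ -9.278e+10 - 1.056e+9*I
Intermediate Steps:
o(W, N) = N + sqrt(N + 2*W)
((-13737 + 11770)*(7679 + 19202) + 8676)*(o(-222, 45) + 1710) = ((-13737 + 11770)*(7679 + 19202) + 8676)*((45 + sqrt(45 + 2*(-222))) + 1710) = (-1967*26881 + 8676)*((45 + sqrt(45 - 444)) + 1710) = (-52874927 + 8676)*((45 + sqrt(-399)) + 1710) = -52866251*((45 + I*sqrt(399)) + 1710) = -52866251*(1755 + I*sqrt(399)) = -92780270505 - 52866251*I*sqrt(399)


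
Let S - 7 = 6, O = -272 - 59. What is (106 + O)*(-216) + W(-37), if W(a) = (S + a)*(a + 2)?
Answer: 49440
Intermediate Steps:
O = -331
S = 13 (S = 7 + 6 = 13)
W(a) = (2 + a)*(13 + a) (W(a) = (13 + a)*(a + 2) = (13 + a)*(2 + a) = (2 + a)*(13 + a))
(106 + O)*(-216) + W(-37) = (106 - 331)*(-216) + (26 + (-37)² + 15*(-37)) = -225*(-216) + (26 + 1369 - 555) = 48600 + 840 = 49440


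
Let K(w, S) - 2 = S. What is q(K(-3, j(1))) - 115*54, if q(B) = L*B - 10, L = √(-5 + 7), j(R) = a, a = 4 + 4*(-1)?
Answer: -6220 + 2*√2 ≈ -6217.2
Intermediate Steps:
a = 0 (a = 4 - 4 = 0)
j(R) = 0
L = √2 ≈ 1.4142
K(w, S) = 2 + S
q(B) = -10 + B*√2 (q(B) = √2*B - 10 = B*√2 - 10 = -10 + B*√2)
q(K(-3, j(1))) - 115*54 = (-10 + (2 + 0)*√2) - 115*54 = (-10 + 2*√2) - 6210 = -6220 + 2*√2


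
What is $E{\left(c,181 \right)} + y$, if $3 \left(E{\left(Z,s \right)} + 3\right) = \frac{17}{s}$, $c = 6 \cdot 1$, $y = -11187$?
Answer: $- \frac{6076153}{543} \approx -11190.0$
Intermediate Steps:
$c = 6$
$E{\left(Z,s \right)} = -3 + \frac{17}{3 s}$ ($E{\left(Z,s \right)} = -3 + \frac{17 \frac{1}{s}}{3} = -3 + \frac{17}{3 s}$)
$E{\left(c,181 \right)} + y = \left(-3 + \frac{17}{3 \cdot 181}\right) - 11187 = \left(-3 + \frac{17}{3} \cdot \frac{1}{181}\right) - 11187 = \left(-3 + \frac{17}{543}\right) - 11187 = - \frac{1612}{543} - 11187 = - \frac{6076153}{543}$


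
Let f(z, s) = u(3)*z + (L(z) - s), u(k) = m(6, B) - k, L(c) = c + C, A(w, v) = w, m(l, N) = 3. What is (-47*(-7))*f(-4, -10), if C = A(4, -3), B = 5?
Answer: 3290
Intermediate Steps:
C = 4
L(c) = 4 + c (L(c) = c + 4 = 4 + c)
u(k) = 3 - k
f(z, s) = 4 + z - s (f(z, s) = (3 - 1*3)*z + ((4 + z) - s) = (3 - 3)*z + (4 + z - s) = 0*z + (4 + z - s) = 0 + (4 + z - s) = 4 + z - s)
(-47*(-7))*f(-4, -10) = (-47*(-7))*(4 - 4 - 1*(-10)) = 329*(4 - 4 + 10) = 329*10 = 3290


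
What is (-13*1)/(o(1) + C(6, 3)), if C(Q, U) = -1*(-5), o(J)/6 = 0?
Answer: -13/5 ≈ -2.6000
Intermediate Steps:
o(J) = 0 (o(J) = 6*0 = 0)
C(Q, U) = 5
(-13*1)/(o(1) + C(6, 3)) = (-13*1)/(0 + 5) = -13/5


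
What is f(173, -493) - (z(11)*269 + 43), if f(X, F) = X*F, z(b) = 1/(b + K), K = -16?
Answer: -426391/5 ≈ -85278.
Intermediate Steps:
z(b) = 1/(-16 + b) (z(b) = 1/(b - 16) = 1/(-16 + b))
f(X, F) = F*X
f(173, -493) - (z(11)*269 + 43) = -493*173 - (269/(-16 + 11) + 43) = -85289 - (269/(-5) + 43) = -85289 - (-⅕*269 + 43) = -85289 - (-269/5 + 43) = -85289 - 1*(-54/5) = -85289 + 54/5 = -426391/5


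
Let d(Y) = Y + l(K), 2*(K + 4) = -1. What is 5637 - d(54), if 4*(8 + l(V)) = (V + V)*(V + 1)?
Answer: 44665/8 ≈ 5583.1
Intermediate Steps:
K = -9/2 (K = -4 + (1/2)*(-1) = -4 - 1/2 = -9/2 ≈ -4.5000)
l(V) = -8 + V*(1 + V)/2 (l(V) = -8 + ((V + V)*(V + 1))/4 = -8 + ((2*V)*(1 + V))/4 = -8 + (2*V*(1 + V))/4 = -8 + V*(1 + V)/2)
d(Y) = -1/8 + Y (d(Y) = Y + (-8 + (1/2)*(-9/2) + (-9/2)**2/2) = Y + (-8 - 9/4 + (1/2)*(81/4)) = Y + (-8 - 9/4 + 81/8) = Y - 1/8 = -1/8 + Y)
5637 - d(54) = 5637 - (-1/8 + 54) = 5637 - 1*431/8 = 5637 - 431/8 = 44665/8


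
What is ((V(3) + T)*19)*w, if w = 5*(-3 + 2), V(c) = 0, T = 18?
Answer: -1710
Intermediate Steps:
w = -5 (w = 5*(-1) = -5)
((V(3) + T)*19)*w = ((0 + 18)*19)*(-5) = (18*19)*(-5) = 342*(-5) = -1710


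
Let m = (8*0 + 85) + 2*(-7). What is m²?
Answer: 5041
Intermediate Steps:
m = 71 (m = (0 + 85) - 14 = 85 - 14 = 71)
m² = 71² = 5041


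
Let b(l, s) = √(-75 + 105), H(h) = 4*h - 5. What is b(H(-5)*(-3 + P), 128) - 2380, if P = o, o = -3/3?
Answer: -2380 + √30 ≈ -2374.5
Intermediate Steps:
H(h) = -5 + 4*h
o = -1 (o = -3*⅓ = -1)
P = -1
b(l, s) = √30
b(H(-5)*(-3 + P), 128) - 2380 = √30 - 2380 = -2380 + √30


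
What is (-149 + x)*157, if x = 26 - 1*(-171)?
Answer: 7536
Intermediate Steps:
x = 197 (x = 26 + 171 = 197)
(-149 + x)*157 = (-149 + 197)*157 = 48*157 = 7536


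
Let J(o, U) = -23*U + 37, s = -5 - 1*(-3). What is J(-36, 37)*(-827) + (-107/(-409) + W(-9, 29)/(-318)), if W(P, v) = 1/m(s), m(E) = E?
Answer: 175109822533/260124 ≈ 6.7318e+5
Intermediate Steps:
s = -2 (s = -5 + 3 = -2)
J(o, U) = 37 - 23*U
W(P, v) = -1/2 (W(P, v) = 1/(-2) = -1/2)
J(-36, 37)*(-827) + (-107/(-409) + W(-9, 29)/(-318)) = (37 - 23*37)*(-827) + (-107/(-409) - 1/2/(-318)) = (37 - 851)*(-827) + (-107*(-1/409) - 1/2*(-1/318)) = -814*(-827) + (107/409 + 1/636) = 673178 + 68461/260124 = 175109822533/260124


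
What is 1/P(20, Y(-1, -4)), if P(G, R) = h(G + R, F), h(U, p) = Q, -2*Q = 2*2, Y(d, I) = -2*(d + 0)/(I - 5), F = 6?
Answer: -½ ≈ -0.50000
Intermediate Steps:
Y(d, I) = -2*d/(-5 + I)
Q = -2 ≈ -2.0000
h(U, p) = -2
P(G, R) = -2
1/P(20, Y(-1, -4)) = 1/(-2) = -½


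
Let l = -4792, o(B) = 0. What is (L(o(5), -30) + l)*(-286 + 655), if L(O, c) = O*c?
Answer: -1768248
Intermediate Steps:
(L(o(5), -30) + l)*(-286 + 655) = (0*(-30) - 4792)*(-286 + 655) = (0 - 4792)*369 = -4792*369 = -1768248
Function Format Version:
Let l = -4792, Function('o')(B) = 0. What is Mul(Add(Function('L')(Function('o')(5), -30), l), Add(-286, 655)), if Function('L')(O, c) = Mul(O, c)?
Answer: -1768248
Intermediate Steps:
Mul(Add(Function('L')(Function('o')(5), -30), l), Add(-286, 655)) = Mul(Add(Mul(0, -30), -4792), Add(-286, 655)) = Mul(Add(0, -4792), 369) = Mul(-4792, 369) = -1768248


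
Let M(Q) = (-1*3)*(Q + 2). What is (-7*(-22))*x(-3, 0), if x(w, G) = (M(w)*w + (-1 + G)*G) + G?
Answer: -1386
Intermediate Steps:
M(Q) = -6 - 3*Q (M(Q) = -3*(2 + Q) = -6 - 3*Q)
x(w, G) = G + G*(-1 + G) + w*(-6 - 3*w) (x(w, G) = ((-6 - 3*w)*w + (-1 + G)*G) + G = (w*(-6 - 3*w) + G*(-1 + G)) + G = (G*(-1 + G) + w*(-6 - 3*w)) + G = G + G*(-1 + G) + w*(-6 - 3*w))
(-7*(-22))*x(-3, 0) = (-7*(-22))*(0² - 3*(-3)*(2 - 3)) = 154*(0 - 3*(-3)*(-1)) = 154*(0 - 9) = 154*(-9) = -1386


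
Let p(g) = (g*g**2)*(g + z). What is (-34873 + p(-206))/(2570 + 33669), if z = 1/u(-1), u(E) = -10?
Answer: 1286895289/25885 ≈ 49716.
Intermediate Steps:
z = -1/10 (z = 1/(-10) = -1/10 ≈ -0.10000)
p(g) = g**3*(-1/10 + g) (p(g) = (g*g**2)*(g - 1/10) = g**3*(-1/10 + g))
(-34873 + p(-206))/(2570 + 33669) = (-34873 + (-206)**3*(-1/10 - 206))/(2570 + 33669) = (-34873 - 8741816*(-2061/10))/36239 = (-34873 + 9008441388/5)*(1/36239) = (9008267023/5)*(1/36239) = 1286895289/25885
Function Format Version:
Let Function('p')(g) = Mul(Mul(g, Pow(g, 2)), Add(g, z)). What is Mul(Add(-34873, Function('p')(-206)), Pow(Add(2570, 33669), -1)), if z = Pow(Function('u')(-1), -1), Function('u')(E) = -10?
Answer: Rational(1286895289, 25885) ≈ 49716.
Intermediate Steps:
z = Rational(-1, 10) (z = Pow(-10, -1) = Rational(-1, 10) ≈ -0.10000)
Function('p')(g) = Mul(Pow(g, 3), Add(Rational(-1, 10), g)) (Function('p')(g) = Mul(Mul(g, Pow(g, 2)), Add(g, Rational(-1, 10))) = Mul(Pow(g, 3), Add(Rational(-1, 10), g)))
Mul(Add(-34873, Function('p')(-206)), Pow(Add(2570, 33669), -1)) = Mul(Add(-34873, Mul(Pow(-206, 3), Add(Rational(-1, 10), -206))), Pow(Add(2570, 33669), -1)) = Mul(Add(-34873, Mul(-8741816, Rational(-2061, 10))), Pow(36239, -1)) = Mul(Add(-34873, Rational(9008441388, 5)), Rational(1, 36239)) = Mul(Rational(9008267023, 5), Rational(1, 36239)) = Rational(1286895289, 25885)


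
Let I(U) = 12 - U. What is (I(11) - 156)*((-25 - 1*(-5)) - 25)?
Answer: 6975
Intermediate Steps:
(I(11) - 156)*((-25 - 1*(-5)) - 25) = ((12 - 1*11) - 156)*((-25 - 1*(-5)) - 25) = ((12 - 11) - 156)*((-25 + 5) - 25) = (1 - 156)*(-20 - 25) = -155*(-45) = 6975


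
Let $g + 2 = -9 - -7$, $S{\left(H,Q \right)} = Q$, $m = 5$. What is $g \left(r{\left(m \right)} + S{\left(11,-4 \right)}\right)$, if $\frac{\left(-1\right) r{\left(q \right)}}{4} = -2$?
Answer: $-16$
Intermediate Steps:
$r{\left(q \right)} = 8$ ($r{\left(q \right)} = \left(-4\right) \left(-2\right) = 8$)
$g = -4$ ($g = -2 - 2 = -4$)
$g \left(r{\left(m \right)} + S{\left(11,-4 \right)}\right) = - 4 \left(8 - 4\right) = \left(-4\right) 4 = -16$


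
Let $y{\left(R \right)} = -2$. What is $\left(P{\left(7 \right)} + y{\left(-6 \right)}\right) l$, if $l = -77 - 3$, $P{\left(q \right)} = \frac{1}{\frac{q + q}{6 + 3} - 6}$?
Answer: $178$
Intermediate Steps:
$P{\left(q \right)} = \frac{1}{-6 + \frac{2 q}{9}}$ ($P{\left(q \right)} = \frac{1}{\frac{2 q}{9} - 6} = \frac{1}{-6 + \frac{2 q}{9}}$)
$l = -80$
$\left(P{\left(7 \right)} + y{\left(-6 \right)}\right) l = \left(\frac{9}{2 \left(-27 + 7\right)} - 2\right) \left(-80\right) = \left(\frac{9}{2 \left(-20\right)} - 2\right) \left(-80\right) = \left(\frac{9}{2} \left(- \frac{1}{20}\right) - 2\right) \left(-80\right) = \left(- \frac{9}{40} - 2\right) \left(-80\right) = \left(- \frac{89}{40}\right) \left(-80\right) = 178$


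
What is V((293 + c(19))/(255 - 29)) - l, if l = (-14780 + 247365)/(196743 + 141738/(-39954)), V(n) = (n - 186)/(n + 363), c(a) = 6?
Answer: -182201331714873/107868716808718 ≈ -1.6891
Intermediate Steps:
V(n) = (-186 + n)/(363 + n)
l = 1548783515/1310088014 (l = 232585/(196743 + 141738*(-1/39954)) = 232585/(196743 - 23623/6659) = 232585/(1310088014/6659) = 232585*(6659/1310088014) = 1548783515/1310088014 ≈ 1.1822)
V((293 + c(19))/(255 - 29)) - l = (-186 + (293 + 6)/(255 - 29))/(363 + (293 + 6)/(255 - 29)) - 1*1548783515/1310088014 = (-186 + 299/226)/(363 + 299/226) - 1548783515/1310088014 = -41737/226/(82337/226) - 1548783515/1310088014 = (226/82337)*(-41737/226) - 1548783515/1310088014 = -41737/82337 - 1548783515/1310088014 = -182201331714873/107868716808718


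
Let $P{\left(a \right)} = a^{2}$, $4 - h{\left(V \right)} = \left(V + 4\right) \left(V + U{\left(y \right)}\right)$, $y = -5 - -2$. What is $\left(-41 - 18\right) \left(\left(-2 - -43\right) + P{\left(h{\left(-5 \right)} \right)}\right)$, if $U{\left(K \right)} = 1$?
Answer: $-2419$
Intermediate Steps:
$y = -3$ ($y = -5 + 2 = -3$)
$h{\left(V \right)} = 4 - \left(1 + V\right) \left(4 + V\right)$ ($h{\left(V \right)} = 4 - \left(V + 4\right) \left(V + 1\right) = 4 - \left(4 + V\right) \left(1 + V\right) = 4 - \left(1 + V\right) \left(4 + V\right)$)
$\left(-41 - 18\right) \left(\left(-2 - -43\right) + P{\left(h{\left(-5 \right)} \right)}\right) = \left(-41 - 18\right) \left(\left(-2 - -43\right) + \left(- 5 \left(-5 - -5\right)\right)^{2}\right) = - 59 \left(\left(-2 + 43\right) + \left(- 5 \left(-5 + 5\right)\right)^{2}\right) = - 59 \left(41 + \left(\left(-5\right) 0\right)^{2}\right) = - 59 \left(41 + 0^{2}\right) = - 59 \left(41 + 0\right) = \left(-59\right) 41 = -2419$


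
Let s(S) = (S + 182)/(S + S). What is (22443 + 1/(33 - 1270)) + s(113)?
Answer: 6274574655/279562 ≈ 22444.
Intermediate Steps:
s(S) = (182 + S)/(2*S) (s(S) = (182 + S)/((2*S)) = (182 + S)*(1/(2*S)) = (182 + S)/(2*S))
(22443 + 1/(33 - 1270)) + s(113) = (22443 + 1/(33 - 1270)) + (1/2)*(182 + 113)/113 = (22443 + 1/(-1237)) + (1/2)*(1/113)*295 = (22443 - 1/1237) + 295/226 = 27761990/1237 + 295/226 = 6274574655/279562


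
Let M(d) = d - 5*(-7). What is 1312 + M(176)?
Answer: 1523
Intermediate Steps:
M(d) = 35 + d (M(d) = d + 35 = 35 + d)
1312 + M(176) = 1312 + (35 + 176) = 1312 + 211 = 1523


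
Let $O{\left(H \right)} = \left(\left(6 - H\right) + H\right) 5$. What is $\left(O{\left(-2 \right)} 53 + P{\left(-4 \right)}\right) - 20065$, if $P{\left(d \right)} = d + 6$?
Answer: $-18473$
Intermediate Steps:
$P{\left(d \right)} = 6 + d$
$O{\left(H \right)} = 30$ ($O{\left(H \right)} = 6 \cdot 5 = 30$)
$\left(O{\left(-2 \right)} 53 + P{\left(-4 \right)}\right) - 20065 = \left(30 \cdot 53 + \left(6 - 4\right)\right) - 20065 = \left(1590 + 2\right) - 20065 = 1592 - 20065 = -18473$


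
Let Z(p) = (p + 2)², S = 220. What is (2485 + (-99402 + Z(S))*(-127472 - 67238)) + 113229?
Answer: 9758591494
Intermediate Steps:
Z(p) = (2 + p)²
(2485 + (-99402 + Z(S))*(-127472 - 67238)) + 113229 = (2485 + (-99402 + (2 + 220)²)*(-127472 - 67238)) + 113229 = (2485 + (-99402 + 222²)*(-194710)) + 113229 = (2485 + (-99402 + 49284)*(-194710)) + 113229 = (2485 - 50118*(-194710)) + 113229 = (2485 + 9758475780) + 113229 = 9758478265 + 113229 = 9758591494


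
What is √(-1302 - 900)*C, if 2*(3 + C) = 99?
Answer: 93*I*√2202/2 ≈ 2182.0*I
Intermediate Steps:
C = 93/2 (C = -3 + (½)*99 = -3 + 99/2 = 93/2 ≈ 46.500)
√(-1302 - 900)*C = √(-1302 - 900)*(93/2) = √(-2202)*(93/2) = (I*√2202)*(93/2) = 93*I*√2202/2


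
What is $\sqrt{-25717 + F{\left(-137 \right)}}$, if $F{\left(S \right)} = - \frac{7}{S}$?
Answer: $\frac{i \sqrt{482681414}}{137} \approx 160.36 i$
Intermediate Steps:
$\sqrt{-25717 + F{\left(-137 \right)}} = \sqrt{-25717 - \frac{7}{-137}} = \sqrt{-25717 - - \frac{7}{137}} = \sqrt{-25717 + \frac{7}{137}} = \sqrt{- \frac{3523222}{137}} = \frac{i \sqrt{482681414}}{137}$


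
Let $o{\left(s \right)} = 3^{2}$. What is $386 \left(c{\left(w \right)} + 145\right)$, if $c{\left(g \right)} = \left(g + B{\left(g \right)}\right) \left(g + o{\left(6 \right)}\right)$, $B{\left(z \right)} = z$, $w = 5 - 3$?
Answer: $72954$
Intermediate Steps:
$w = 2$ ($w = 5 - 3 = 2$)
$o{\left(s \right)} = 9$
$c{\left(g \right)} = 2 g \left(9 + g\right)$ ($c{\left(g \right)} = \left(g + g\right) \left(g + 9\right) = 2 g \left(9 + g\right)$)
$386 \left(c{\left(w \right)} + 145\right) = 386 \left(2 \cdot 2 \left(9 + 2\right) + 145\right) = 386 \left(2 \cdot 2 \cdot 11 + 145\right) = 386 \left(44 + 145\right) = 386 \cdot 189 = 72954$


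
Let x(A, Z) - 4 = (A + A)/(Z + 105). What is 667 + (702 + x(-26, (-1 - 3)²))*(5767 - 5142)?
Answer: 53439457/121 ≈ 4.4165e+5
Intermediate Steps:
x(A, Z) = 4 + 2*A/(105 + Z) (x(A, Z) = 4 + (A + A)/(Z + 105) = 4 + (2*A)/(105 + Z) = 4 + 2*A/(105 + Z))
667 + (702 + x(-26, (-1 - 3)²))*(5767 - 5142) = 667 + (702 + 2*(210 - 26 + 2*(-1 - 3)²)/(105 + (-1 - 3)²))*(5767 - 5142) = 667 + (702 + 2*(210 - 26 + 2*(-4)²)/(105 + (-4)²))*625 = 667 + (702 + 2*(210 - 26 + 2*16)/(105 + 16))*625 = 667 + (702 + 2*(210 - 26 + 32)/121)*625 = 667 + (702 + 2*(1/121)*216)*625 = 667 + (702 + 432/121)*625 = 667 + (85374/121)*625 = 667 + 53358750/121 = 53439457/121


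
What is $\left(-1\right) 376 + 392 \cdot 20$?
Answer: $7464$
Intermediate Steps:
$\left(-1\right) 376 + 392 \cdot 20 = -376 + 7840 = 7464$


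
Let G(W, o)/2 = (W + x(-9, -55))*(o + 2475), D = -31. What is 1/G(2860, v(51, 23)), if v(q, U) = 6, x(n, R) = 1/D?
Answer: 31/439925958 ≈ 7.0466e-8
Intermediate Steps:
x(n, R) = -1/31 (x(n, R) = 1/(-31) = -1/31)
G(W, o) = 2*(2475 + o)*(-1/31 + W) (G(W, o) = 2*((W - 1/31)*(o + 2475)) = 2*((-1/31 + W)*(2475 + o)) = 2*((2475 + o)*(-1/31 + W)) = 2*(2475 + o)*(-1/31 + W))
1/G(2860, v(51, 23)) = 1/(-4950/31 + 4950*2860 - 2/31*6 + 2*2860*6) = 1/(-4950/31 + 14157000 - 12/31 + 34320) = 1/(439925958/31) = 31/439925958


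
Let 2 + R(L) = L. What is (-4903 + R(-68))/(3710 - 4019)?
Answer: 4973/309 ≈ 16.094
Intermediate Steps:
R(L) = -2 + L
(-4903 + R(-68))/(3710 - 4019) = (-4903 + (-2 - 68))/(3710 - 4019) = (-4903 - 70)/(-309) = -4973*(-1/309) = 4973/309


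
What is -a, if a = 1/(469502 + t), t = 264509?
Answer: -1/734011 ≈ -1.3624e-6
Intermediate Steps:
a = 1/734011 (a = 1/(469502 + 264509) = 1/734011 ≈ 1.3624e-6)
-a = -1*1/734011 = -1/734011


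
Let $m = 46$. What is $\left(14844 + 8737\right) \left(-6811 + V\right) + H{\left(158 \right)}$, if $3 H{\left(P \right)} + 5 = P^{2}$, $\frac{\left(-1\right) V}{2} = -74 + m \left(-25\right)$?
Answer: $- \frac{308626750}{3} \approx -1.0288 \cdot 10^{8}$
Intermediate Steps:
$V = 2448$ ($V = - 2 \left(-74 + 46 \left(-25\right)\right) = - 2 \left(-74 - 1150\right) = \left(-2\right) \left(-1224\right) = 2448$)
$H{\left(P \right)} = - \frac{5}{3} + \frac{P^{2}}{3}$
$\left(14844 + 8737\right) \left(-6811 + V\right) + H{\left(158 \right)} = \left(14844 + 8737\right) \left(-6811 + 2448\right) - \left(\frac{5}{3} - \frac{158^{2}}{3}\right) = 23581 \left(-4363\right) + \left(- \frac{5}{3} + \frac{1}{3} \cdot 24964\right) = -102883903 + \left(- \frac{5}{3} + \frac{24964}{3}\right) = -102883903 + \frac{24959}{3} = - \frac{308626750}{3}$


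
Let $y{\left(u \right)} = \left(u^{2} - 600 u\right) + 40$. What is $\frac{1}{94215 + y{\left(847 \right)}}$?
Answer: $\frac{1}{303464} \approx 3.2953 \cdot 10^{-6}$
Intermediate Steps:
$y{\left(u \right)} = 40 + u^{2} - 600 u$
$\frac{1}{94215 + y{\left(847 \right)}} = \frac{1}{94215 + \left(40 + 847^{2} - 508200\right)} = \frac{1}{94215 + \left(40 + 717409 - 508200\right)} = \frac{1}{94215 + 209249} = \frac{1}{303464}$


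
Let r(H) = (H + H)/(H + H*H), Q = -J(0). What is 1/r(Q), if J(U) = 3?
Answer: -1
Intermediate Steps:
Q = -3 (Q = -1*3 = -3)
r(H) = 2*H/(H + H**2) (r(H) = (2*H)/(H + H**2) = 2*H/(H + H**2))
1/r(Q) = 1/(2/(1 - 3)) = 1/(2/(-2)) = 1/(2*(-1/2)) = 1/(-1) = -1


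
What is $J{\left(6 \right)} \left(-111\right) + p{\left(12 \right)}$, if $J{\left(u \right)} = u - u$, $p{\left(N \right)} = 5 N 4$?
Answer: $240$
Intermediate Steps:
$p{\left(N \right)} = 20 N$
$J{\left(u \right)} = 0$
$J{\left(6 \right)} \left(-111\right) + p{\left(12 \right)} = 0 \left(-111\right) + 20 \cdot 12 = 0 + 240 = 240$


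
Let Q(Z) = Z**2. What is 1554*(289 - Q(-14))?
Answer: 144522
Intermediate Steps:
1554*(289 - Q(-14)) = 1554*(289 - 1*(-14)**2) = 1554*(289 - 1*196) = 1554*(289 - 196) = 1554*93 = 144522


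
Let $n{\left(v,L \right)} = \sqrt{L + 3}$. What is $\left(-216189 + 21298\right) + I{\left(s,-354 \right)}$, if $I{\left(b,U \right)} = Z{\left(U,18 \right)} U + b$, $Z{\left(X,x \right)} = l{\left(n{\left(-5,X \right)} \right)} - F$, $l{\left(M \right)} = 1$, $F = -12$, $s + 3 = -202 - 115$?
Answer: $-199813$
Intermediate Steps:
$s = -320$ ($s = -3 - 317 = -320$)
$n{\left(v,L \right)} = \sqrt{3 + L}$
$Z{\left(X,x \right)} = 13$ ($Z{\left(X,x \right)} = 1 - -12 = 1 + 12 = 13$)
$I{\left(b,U \right)} = b + 13 U$ ($I{\left(b,U \right)} = 13 U + b = b + 13 U$)
$\left(-216189 + 21298\right) + I{\left(s,-354 \right)} = \left(-216189 + 21298\right) + \left(-320 + 13 \left(-354\right)\right) = -194891 - 4922 = -199813$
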